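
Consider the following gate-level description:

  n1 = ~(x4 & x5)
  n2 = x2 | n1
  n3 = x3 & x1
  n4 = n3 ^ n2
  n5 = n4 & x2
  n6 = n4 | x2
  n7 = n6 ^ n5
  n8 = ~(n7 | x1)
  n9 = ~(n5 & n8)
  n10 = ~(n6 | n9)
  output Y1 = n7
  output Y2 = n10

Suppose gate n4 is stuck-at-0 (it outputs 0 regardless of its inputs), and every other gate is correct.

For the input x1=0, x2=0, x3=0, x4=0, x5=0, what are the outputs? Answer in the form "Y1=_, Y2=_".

Y1=0, Y2=0

Propagate with n4 forced: n1=1, n2=1, n3=0, n4=0 [stuck-at-0], n5=0, n6=0, n7=0, n8=1, n9=1, n10=0.
So the outputs are Y1=0, Y2=0. (Without the fault they would be Y1=1, Y2=0.)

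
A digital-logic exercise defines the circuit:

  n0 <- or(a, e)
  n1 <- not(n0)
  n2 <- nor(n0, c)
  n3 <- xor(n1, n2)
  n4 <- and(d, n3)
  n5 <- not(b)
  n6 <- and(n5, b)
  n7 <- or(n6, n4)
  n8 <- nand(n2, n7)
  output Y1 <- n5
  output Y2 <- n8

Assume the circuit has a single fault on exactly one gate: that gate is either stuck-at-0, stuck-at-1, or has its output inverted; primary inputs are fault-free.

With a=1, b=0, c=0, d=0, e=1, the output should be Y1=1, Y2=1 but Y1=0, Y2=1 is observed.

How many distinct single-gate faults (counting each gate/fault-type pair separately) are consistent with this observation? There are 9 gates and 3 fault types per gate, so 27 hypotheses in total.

Fault-free: n0=1, n1=0, n2=0, n3=0, n4=0, n5=1, n6=0, n7=0, n8=1 → Y1=1, Y2=1. Observed Y1=0, Y2=1.
  n0: none of the 3 fault types match ✗
  n1: none of the 3 fault types match ✗
  n2: none of the 3 fault types match ✗
  n3: none of the 3 fault types match ✗
  n4: none of the 3 fault types match ✗
  n5: stuck-at-0, inverted output ✓; others ✗
  n6: none of the 3 fault types match ✗
  n7: none of the 3 fault types match ✗
  n8: none of the 3 fault types match ✗
Consistent faults: {n5 stuck-at-0, n5 inverted output} — 2 in all.

2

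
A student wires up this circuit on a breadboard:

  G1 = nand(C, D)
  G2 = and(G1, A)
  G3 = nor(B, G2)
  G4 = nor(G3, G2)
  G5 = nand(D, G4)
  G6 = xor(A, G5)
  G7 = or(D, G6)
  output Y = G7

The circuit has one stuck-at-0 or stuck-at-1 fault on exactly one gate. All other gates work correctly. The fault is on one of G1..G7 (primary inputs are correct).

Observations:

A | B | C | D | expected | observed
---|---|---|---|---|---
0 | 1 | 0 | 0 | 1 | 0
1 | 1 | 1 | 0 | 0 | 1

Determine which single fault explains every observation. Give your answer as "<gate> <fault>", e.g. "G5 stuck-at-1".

G5 stuck-at-0

Fault-free values for test 1 (A=0, B=1, C=0, D=0): G1=1, G2=0, G3=0, G4=1, G5=1, G6=1, G7=1, giving Y=1. Observed 0.
Test 1: faults giving observed 0 are {G5 stuck-at-0, G6 stuck-at-0, G7 stuck-at-0}.
Test 2 (A=1, B=1, C=1, D=0): fault-free G1=1, G2=1, G3=0, G4=0, G5=1, G6=0, G7=0 → 0; observed 1. Eliminates G6 stuck-at-0, G7 stuck-at-0.
Only G5 stuck-at-0 is consistent with every test.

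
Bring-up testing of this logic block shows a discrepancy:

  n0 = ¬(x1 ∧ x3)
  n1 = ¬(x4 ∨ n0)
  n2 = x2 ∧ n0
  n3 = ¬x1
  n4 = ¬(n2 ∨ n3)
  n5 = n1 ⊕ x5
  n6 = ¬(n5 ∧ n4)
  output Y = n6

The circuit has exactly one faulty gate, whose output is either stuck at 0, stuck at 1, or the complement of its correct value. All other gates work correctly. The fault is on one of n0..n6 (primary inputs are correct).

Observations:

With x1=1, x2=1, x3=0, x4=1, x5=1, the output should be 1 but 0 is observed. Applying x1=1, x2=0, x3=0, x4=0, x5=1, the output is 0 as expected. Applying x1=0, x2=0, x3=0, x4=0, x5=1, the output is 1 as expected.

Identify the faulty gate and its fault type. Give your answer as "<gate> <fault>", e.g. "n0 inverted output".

Fault-free values for test 1 (x1=1, x2=1, x3=0, x4=1, x5=1): n0=1, n1=0, n2=1, n3=0, n4=0, n5=1, n6=1, giving Y=1. Observed 0.
Test 1: faults giving observed 0 are {n0 stuck-at-0, n0 inverted output, n2 stuck-at-0, n2 inverted output, n4 stuck-at-1, n4 inverted output, n6 stuck-at-0, n6 inverted output}.
Test 2 (x1=1, x2=0, x3=0, x4=0, x5=1): fault-free n0=1, n1=0, n2=0, n3=0, n4=1, n5=1, n6=0 → 0; observed 0. Eliminates n0 stuck-at-0, n0 inverted output, n2 inverted output, n4 inverted output, n6 inverted output.
Test 3 (x1=0, x2=0, x3=0, x4=0, x5=1): fault-free n0=1, n1=0, n2=0, n3=1, n4=0, n5=1, n6=1 → 1; observed 1. Eliminates n4 stuck-at-1, n6 stuck-at-0.
Only n2 stuck-at-0 is consistent with every test.

n2 stuck-at-0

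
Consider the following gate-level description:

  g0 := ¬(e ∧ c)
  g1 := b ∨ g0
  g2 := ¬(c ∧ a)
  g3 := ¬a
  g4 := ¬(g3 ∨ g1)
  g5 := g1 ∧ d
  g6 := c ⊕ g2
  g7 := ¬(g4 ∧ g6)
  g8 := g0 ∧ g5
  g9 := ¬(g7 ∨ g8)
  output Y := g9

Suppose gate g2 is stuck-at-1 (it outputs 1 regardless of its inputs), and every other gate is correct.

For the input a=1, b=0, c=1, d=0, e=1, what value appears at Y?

0

Propagate with g2 forced: g0=0, g1=0, g2=1 [stuck-at-1], g3=0, g4=1, g5=0, g6=0, g7=1, g8=0, g9=0.
So Y = 0. (Without the fault it would be 1.)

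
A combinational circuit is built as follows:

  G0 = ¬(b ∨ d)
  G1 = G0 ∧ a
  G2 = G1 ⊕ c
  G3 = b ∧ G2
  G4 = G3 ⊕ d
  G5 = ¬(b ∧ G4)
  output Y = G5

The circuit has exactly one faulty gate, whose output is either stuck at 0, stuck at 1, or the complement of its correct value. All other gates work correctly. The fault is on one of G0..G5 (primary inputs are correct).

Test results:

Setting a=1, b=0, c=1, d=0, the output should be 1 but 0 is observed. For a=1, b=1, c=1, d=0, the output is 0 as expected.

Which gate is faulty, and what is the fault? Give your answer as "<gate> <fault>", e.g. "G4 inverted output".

Fault-free values for test 1 (a=1, b=0, c=1, d=0): G0=1, G1=1, G2=0, G3=0, G4=0, G5=1, giving Y=1. Observed 0.
Test 1: faults giving observed 0 are {G5 stuck-at-0, G5 inverted output}.
Test 2 (a=1, b=1, c=1, d=0): fault-free G0=0, G1=0, G2=1, G3=1, G4=1, G5=0 → 0; observed 0. Eliminates G5 inverted output.
Only G5 stuck-at-0 is consistent with every test.

G5 stuck-at-0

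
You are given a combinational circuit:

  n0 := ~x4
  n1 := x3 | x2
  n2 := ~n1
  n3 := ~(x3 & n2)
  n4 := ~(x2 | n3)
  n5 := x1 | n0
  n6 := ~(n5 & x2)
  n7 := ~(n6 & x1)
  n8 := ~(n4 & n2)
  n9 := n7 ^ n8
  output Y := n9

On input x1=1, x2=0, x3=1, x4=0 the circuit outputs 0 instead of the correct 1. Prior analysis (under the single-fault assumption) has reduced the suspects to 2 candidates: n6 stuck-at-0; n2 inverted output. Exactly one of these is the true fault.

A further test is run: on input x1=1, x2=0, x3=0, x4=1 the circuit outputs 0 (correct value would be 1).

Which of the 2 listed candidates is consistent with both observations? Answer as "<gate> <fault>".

Evaluate each candidate on input x1=1, x2=0, x3=0, x4=1:
  n6 stuck-at-0: n0=0, n1=0, n2=1, n3=1, n4=0, n5=1, n6=0 [stuck-at-0], n7=1, n8=1, n9=0 → 0 — matches
  n2 inverted output: n0=0, n1=0, n2=0 [inverted output], n3=1, n4=0, n5=1, n6=1, n7=0, n8=1, n9=1 → 1 — eliminated
Only n6 stuck-at-0 reproduces the observed 0.

n6 stuck-at-0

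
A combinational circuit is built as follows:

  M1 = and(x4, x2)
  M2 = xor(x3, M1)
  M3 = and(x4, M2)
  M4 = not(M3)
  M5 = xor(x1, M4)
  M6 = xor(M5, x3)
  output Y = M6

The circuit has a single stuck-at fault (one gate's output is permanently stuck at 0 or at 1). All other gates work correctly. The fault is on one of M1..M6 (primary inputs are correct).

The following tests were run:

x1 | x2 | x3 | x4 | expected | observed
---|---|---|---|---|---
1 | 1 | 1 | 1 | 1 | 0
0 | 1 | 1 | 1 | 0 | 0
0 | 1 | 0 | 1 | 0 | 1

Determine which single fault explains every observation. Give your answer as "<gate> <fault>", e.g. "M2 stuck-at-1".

Fault-free values for test 1 (x1=1, x2=1, x3=1, x4=1): M1=1, M2=0, M3=0, M4=1, M5=0, M6=1, giving Y=1. Observed 0.
Test 1: faults giving observed 0 are {M1 stuck-at-0, M2 stuck-at-1, M3 stuck-at-1, M4 stuck-at-0, M5 stuck-at-1, M6 stuck-at-0}.
Test 2 (x1=0, x2=1, x3=1, x4=1): fault-free M1=1, M2=0, M3=0, M4=1, M5=1, M6=0 → 0; observed 0. Eliminates M1 stuck-at-0, M2 stuck-at-1, M3 stuck-at-1, M4 stuck-at-0.
Test 3 (x1=0, x2=1, x3=0, x4=1): fault-free M1=1, M2=1, M3=1, M4=0, M5=0, M6=0 → 0; observed 1. Eliminates M6 stuck-at-0.
Only M5 stuck-at-1 is consistent with every test.

M5 stuck-at-1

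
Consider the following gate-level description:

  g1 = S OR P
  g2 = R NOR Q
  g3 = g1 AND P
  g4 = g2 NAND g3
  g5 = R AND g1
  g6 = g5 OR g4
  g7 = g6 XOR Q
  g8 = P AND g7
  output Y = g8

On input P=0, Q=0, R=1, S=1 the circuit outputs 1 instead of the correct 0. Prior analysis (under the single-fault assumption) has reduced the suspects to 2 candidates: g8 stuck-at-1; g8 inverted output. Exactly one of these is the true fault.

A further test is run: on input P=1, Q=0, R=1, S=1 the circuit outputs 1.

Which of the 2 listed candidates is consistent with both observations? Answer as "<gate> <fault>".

Evaluate each candidate on input P=1, Q=0, R=1, S=1:
  g8 stuck-at-1: g1=1, g2=0, g3=1, g4=1, g5=1, g6=1, g7=1, g8=1 [stuck-at-1] → 1 — matches
  g8 inverted output: g1=1, g2=0, g3=1, g4=1, g5=1, g6=1, g7=1, g8=0 [inverted output] → 0 — eliminated
Only g8 stuck-at-1 reproduces the observed 1.

g8 stuck-at-1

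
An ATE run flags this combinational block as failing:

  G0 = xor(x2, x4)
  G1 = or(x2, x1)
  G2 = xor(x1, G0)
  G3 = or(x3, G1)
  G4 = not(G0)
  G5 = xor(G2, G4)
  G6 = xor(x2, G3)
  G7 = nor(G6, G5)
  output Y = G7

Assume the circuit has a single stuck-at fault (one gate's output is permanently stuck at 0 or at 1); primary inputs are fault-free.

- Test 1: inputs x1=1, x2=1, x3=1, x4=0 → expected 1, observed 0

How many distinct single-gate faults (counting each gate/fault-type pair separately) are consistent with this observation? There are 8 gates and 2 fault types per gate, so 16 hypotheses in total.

Fault-free: G0=1, G1=1, G2=0, G3=1, G4=0, G5=0, G6=0, G7=1 → 1. Observed 0.
  G0: none of the 2 fault types match ✗
  G1: none of the 2 fault types match ✗
  G2: stuck-at-1 ✓; others ✗
  G3: stuck-at-0 ✓; others ✗
  G4: stuck-at-1 ✓; others ✗
  G5: stuck-at-1 ✓; others ✗
  G6: stuck-at-1 ✓; others ✗
  G7: stuck-at-0 ✓; others ✗
Consistent faults: {G2 stuck-at-1, G3 stuck-at-0, G4 stuck-at-1, G5 stuck-at-1, G6 stuck-at-1, G7 stuck-at-0} — 6 in all.

6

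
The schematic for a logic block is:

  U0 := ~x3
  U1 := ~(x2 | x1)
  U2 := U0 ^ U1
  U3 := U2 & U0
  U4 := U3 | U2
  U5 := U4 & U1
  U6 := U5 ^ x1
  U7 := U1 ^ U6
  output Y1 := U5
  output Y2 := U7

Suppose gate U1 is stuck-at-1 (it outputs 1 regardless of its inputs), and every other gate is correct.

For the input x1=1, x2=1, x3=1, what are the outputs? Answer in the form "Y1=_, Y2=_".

Propagate with U1 forced: U0=0, U1=1 [stuck-at-1], U2=1, U3=0, U4=1, U5=1, U6=0, U7=1.
So the outputs are Y1=1, Y2=1. (Without the fault they would be Y1=0, Y2=1.)

Y1=1, Y2=1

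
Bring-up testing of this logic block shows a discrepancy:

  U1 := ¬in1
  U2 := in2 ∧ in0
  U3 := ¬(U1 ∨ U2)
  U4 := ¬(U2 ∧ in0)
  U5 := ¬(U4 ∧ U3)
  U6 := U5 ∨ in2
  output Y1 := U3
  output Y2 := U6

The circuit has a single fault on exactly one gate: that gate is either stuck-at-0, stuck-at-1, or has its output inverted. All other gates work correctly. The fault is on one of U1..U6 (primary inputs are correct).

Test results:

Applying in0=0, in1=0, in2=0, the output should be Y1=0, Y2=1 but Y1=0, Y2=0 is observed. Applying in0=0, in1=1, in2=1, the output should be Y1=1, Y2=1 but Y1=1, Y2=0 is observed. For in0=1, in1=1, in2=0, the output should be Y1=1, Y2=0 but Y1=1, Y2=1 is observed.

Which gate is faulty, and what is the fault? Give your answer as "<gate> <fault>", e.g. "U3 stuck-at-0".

U6 inverted output

Fault-free values for test 1 (in0=0, in1=0, in2=0): U1=1, U2=0, U3=0, U4=1, U5=1, U6=1, giving Y1=0, Y2=1. Observed Y1=0, Y2=0.
Test 1: faults giving observed Y1=0, Y2=0 are {U5 stuck-at-0, U5 inverted output, U6 stuck-at-0, U6 inverted output}.
Test 2 (in0=0, in1=1, in2=1): fault-free U1=0, U2=0, U3=1, U4=1, U5=0, U6=1 → Y1=1, Y2=1; observed Y1=1, Y2=0. Eliminates U5 stuck-at-0, U5 inverted output.
Test 3 (in0=1, in1=1, in2=0): fault-free U1=0, U2=0, U3=1, U4=1, U5=0, U6=0 → Y1=1, Y2=0; observed Y1=1, Y2=1. Eliminates U6 stuck-at-0.
Only U6 inverted output is consistent with every test.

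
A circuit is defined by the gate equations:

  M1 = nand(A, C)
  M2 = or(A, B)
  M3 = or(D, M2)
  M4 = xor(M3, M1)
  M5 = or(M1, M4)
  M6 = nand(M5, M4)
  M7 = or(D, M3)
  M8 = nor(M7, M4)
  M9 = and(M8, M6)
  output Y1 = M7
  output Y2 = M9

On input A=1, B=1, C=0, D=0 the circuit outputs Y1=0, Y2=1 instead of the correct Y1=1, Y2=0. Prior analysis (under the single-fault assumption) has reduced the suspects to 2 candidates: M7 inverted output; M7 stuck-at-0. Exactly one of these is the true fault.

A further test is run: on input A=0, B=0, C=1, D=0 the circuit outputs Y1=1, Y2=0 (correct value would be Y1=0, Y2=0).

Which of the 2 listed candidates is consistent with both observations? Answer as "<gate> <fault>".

Evaluate each candidate on input A=0, B=0, C=1, D=0:
  M7 inverted output: M1=1, M2=0, M3=0, M4=1, M5=1, M6=0, M7=1 [inverted output], M8=0, M9=0 → Y1=1, Y2=0 — matches
  M7 stuck-at-0: M1=1, M2=0, M3=0, M4=1, M5=1, M6=0, M7=0 [stuck-at-0], M8=0, M9=0 → Y1=0, Y2=0 — eliminated
Only M7 inverted output reproduces the observed Y1=1, Y2=0.

M7 inverted output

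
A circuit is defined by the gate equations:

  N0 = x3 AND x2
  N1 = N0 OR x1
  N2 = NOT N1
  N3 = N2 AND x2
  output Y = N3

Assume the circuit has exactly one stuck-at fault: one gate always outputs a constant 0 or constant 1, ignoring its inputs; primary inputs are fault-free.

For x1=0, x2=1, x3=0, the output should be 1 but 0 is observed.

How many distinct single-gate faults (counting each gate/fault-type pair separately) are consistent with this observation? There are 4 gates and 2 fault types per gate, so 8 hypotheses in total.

4

Fault-free: N0=0, N1=0, N2=1, N3=1 → 1. Observed 0.
  N0 stuck-at-0: output 1 ✗
  N0 stuck-at-1: output 0 ✓
  N1 stuck-at-0: output 1 ✗
  N1 stuck-at-1: output 0 ✓
  N2 stuck-at-0: output 0 ✓
  N2 stuck-at-1: output 1 ✗
  N3 stuck-at-0: output 0 ✓
  N3 stuck-at-1: output 1 ✗
Consistent faults: {N0 stuck-at-1, N1 stuck-at-1, N2 stuck-at-0, N3 stuck-at-0} — 4 in all.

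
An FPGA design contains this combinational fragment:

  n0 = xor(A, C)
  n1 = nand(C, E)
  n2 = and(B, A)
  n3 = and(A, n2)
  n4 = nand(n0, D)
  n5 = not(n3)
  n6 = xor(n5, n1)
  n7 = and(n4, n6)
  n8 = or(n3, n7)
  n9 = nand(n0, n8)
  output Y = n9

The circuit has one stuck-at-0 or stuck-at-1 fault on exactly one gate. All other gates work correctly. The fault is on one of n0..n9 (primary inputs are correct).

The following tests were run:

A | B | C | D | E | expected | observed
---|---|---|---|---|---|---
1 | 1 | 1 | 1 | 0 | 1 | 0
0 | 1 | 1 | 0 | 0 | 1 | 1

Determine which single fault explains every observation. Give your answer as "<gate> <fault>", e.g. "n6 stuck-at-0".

Fault-free values for test 1 (A=1, B=1, C=1, D=1, E=0): n0=0, n1=1, n2=1, n3=1, n4=1, n5=0, n6=1, n7=1, n8=1, n9=1, giving Y=1. Observed 0.
Test 1: faults giving observed 0 are {n0 stuck-at-1, n9 stuck-at-0}.
Test 2 (A=0, B=1, C=1, D=0, E=0): fault-free n0=1, n1=1, n2=0, n3=0, n4=1, n5=1, n6=0, n7=0, n8=0, n9=1 → 1; observed 1. Eliminates n9 stuck-at-0.
Only n0 stuck-at-1 is consistent with every test.

n0 stuck-at-1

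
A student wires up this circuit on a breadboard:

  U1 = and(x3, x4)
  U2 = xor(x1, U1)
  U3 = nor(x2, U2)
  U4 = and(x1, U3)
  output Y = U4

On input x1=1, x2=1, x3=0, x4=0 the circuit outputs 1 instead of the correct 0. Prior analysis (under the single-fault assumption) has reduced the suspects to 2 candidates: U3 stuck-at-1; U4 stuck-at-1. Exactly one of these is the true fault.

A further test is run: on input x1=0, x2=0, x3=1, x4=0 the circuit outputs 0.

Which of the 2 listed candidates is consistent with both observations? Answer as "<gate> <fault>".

U3 stuck-at-1

Evaluate each candidate on input x1=0, x2=0, x3=1, x4=0:
  U3 stuck-at-1: U1=0, U2=0, U3=1 [stuck-at-1], U4=0 → 0 — matches
  U4 stuck-at-1: U1=0, U2=0, U3=1, U4=1 [stuck-at-1] → 1 — eliminated
Only U3 stuck-at-1 reproduces the observed 0.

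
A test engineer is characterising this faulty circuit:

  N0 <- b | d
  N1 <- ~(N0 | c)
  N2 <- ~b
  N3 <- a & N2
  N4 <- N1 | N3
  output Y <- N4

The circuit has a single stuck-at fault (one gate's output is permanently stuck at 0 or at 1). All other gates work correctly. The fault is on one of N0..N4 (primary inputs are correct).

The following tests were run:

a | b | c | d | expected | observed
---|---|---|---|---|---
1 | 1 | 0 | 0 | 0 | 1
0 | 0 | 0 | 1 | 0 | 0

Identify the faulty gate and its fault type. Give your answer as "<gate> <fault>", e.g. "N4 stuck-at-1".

N2 stuck-at-1

Fault-free values for test 1 (a=1, b=1, c=0, d=0): N0=1, N1=0, N2=0, N3=0, N4=0, giving Y=0. Observed 1.
Test 1: faults giving observed 1 are {N0 stuck-at-0, N1 stuck-at-1, N2 stuck-at-1, N3 stuck-at-1, N4 stuck-at-1}.
Test 2 (a=0, b=0, c=0, d=1): fault-free N0=1, N1=0, N2=1, N3=0, N4=0 → 0; observed 0. Eliminates N0 stuck-at-0, N1 stuck-at-1, N3 stuck-at-1, N4 stuck-at-1.
Only N2 stuck-at-1 is consistent with every test.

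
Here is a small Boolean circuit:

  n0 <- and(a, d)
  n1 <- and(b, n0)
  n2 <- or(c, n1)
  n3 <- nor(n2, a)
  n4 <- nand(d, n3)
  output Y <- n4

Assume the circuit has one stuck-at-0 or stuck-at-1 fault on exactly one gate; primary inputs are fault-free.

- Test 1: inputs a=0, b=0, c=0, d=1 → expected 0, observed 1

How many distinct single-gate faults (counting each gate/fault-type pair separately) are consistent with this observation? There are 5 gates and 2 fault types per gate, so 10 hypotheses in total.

4

Fault-free: n0=0, n1=0, n2=0, n3=1, n4=0 → 0. Observed 1.
  n0 stuck-at-0: output 0 ✗
  n0 stuck-at-1: output 0 ✗
  n1 stuck-at-0: output 0 ✗
  n1 stuck-at-1: output 1 ✓
  n2 stuck-at-0: output 0 ✗
  n2 stuck-at-1: output 1 ✓
  n3 stuck-at-0: output 1 ✓
  n3 stuck-at-1: output 0 ✗
  n4 stuck-at-0: output 0 ✗
  n4 stuck-at-1: output 1 ✓
Consistent faults: {n1 stuck-at-1, n2 stuck-at-1, n3 stuck-at-0, n4 stuck-at-1} — 4 in all.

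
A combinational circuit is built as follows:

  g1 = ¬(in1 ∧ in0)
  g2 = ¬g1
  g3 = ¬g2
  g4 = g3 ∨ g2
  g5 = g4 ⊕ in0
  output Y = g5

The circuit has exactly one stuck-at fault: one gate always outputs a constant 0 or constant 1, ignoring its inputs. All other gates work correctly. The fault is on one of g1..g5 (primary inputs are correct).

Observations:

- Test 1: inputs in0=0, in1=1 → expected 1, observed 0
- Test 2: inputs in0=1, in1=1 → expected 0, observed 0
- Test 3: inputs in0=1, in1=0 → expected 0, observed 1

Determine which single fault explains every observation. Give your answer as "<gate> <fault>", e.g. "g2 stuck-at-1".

g3 stuck-at-0

Fault-free values for test 1 (in0=0, in1=1): g1=1, g2=0, g3=1, g4=1, g5=1, giving Y=1. Observed 0.
Test 1: faults giving observed 0 are {g3 stuck-at-0, g4 stuck-at-0, g5 stuck-at-0}.
Test 2 (in0=1, in1=1): fault-free g1=0, g2=1, g3=0, g4=1, g5=0 → 0; observed 0. Eliminates g4 stuck-at-0.
Test 3 (in0=1, in1=0): fault-free g1=1, g2=0, g3=1, g4=1, g5=0 → 0; observed 1. Eliminates g5 stuck-at-0.
Only g3 stuck-at-0 is consistent with every test.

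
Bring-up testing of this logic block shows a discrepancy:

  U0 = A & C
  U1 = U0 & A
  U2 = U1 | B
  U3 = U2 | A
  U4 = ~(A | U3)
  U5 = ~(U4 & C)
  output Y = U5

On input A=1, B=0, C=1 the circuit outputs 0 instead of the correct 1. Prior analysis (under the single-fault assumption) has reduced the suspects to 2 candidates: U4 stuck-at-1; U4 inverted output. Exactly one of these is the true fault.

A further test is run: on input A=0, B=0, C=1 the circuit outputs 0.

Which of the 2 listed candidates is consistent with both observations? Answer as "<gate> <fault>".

U4 stuck-at-1

Evaluate each candidate on input A=0, B=0, C=1:
  U4 stuck-at-1: U0=0, U1=0, U2=0, U3=0, U4=1 [stuck-at-1], U5=0 → 0 — matches
  U4 inverted output: U0=0, U1=0, U2=0, U3=0, U4=0 [inverted output], U5=1 → 1 — eliminated
Only U4 stuck-at-1 reproduces the observed 0.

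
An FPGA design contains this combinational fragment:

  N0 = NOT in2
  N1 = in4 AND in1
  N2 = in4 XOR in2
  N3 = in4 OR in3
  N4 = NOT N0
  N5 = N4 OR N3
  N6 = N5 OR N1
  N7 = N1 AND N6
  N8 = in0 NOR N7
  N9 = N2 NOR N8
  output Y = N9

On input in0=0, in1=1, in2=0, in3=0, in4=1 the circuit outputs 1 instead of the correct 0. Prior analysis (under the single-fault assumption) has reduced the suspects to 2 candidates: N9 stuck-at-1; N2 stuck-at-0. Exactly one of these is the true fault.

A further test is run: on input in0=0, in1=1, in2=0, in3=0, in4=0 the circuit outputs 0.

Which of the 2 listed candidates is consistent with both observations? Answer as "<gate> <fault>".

Evaluate each candidate on input in0=0, in1=1, in2=0, in3=0, in4=0:
  N9 stuck-at-1: N0=1, N1=0, N2=0, N3=0, N4=0, N5=0, N6=0, N7=0, N8=1, N9=1 [stuck-at-1] → 1 — eliminated
  N2 stuck-at-0: N0=1, N1=0, N2=0 [stuck-at-0], N3=0, N4=0, N5=0, N6=0, N7=0, N8=1, N9=0 → 0 — matches
Only N2 stuck-at-0 reproduces the observed 0.

N2 stuck-at-0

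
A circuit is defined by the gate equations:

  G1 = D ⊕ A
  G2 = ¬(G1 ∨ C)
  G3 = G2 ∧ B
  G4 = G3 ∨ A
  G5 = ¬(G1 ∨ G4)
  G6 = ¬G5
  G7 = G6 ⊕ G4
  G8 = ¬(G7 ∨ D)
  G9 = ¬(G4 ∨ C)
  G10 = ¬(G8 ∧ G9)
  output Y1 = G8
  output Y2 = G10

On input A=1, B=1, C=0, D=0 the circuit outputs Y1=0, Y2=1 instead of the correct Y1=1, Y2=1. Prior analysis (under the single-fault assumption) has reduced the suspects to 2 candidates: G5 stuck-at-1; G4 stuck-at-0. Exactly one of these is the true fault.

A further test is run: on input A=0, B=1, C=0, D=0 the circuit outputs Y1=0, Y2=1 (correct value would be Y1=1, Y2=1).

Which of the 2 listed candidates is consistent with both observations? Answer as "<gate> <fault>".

G5 stuck-at-1

Evaluate each candidate on input A=0, B=1, C=0, D=0:
  G5 stuck-at-1: G1=0, G2=1, G3=1, G4=1, G5=1 [stuck-at-1], G6=0, G7=1, G8=0, G9=0, G10=1 → Y1=0, Y2=1 — matches
  G4 stuck-at-0: G1=0, G2=1, G3=1, G4=0 [stuck-at-0], G5=1, G6=0, G7=0, G8=1, G9=1, G10=0 → Y1=1, Y2=0 — eliminated
Only G5 stuck-at-1 reproduces the observed Y1=0, Y2=1.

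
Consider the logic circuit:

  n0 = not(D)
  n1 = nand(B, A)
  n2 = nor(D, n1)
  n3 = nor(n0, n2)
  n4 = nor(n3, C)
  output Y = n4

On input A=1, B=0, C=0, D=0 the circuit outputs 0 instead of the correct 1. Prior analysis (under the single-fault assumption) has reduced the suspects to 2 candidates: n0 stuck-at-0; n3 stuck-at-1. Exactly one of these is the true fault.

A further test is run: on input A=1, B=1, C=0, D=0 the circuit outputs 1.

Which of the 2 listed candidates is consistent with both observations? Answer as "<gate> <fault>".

Evaluate each candidate on input A=1, B=1, C=0, D=0:
  n0 stuck-at-0: n0=0 [stuck-at-0], n1=0, n2=1, n3=0, n4=1 → 1 — matches
  n3 stuck-at-1: n0=1, n1=0, n2=1, n3=1 [stuck-at-1], n4=0 → 0 — eliminated
Only n0 stuck-at-0 reproduces the observed 1.

n0 stuck-at-0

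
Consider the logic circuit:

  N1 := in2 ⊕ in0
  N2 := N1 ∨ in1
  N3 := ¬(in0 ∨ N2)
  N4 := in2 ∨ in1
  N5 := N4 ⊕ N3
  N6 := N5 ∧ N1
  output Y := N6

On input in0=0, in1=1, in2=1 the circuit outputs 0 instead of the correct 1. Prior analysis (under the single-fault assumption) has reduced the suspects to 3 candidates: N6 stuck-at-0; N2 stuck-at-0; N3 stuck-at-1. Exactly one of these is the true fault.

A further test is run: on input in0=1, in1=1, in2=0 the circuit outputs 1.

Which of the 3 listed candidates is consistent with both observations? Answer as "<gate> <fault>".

Evaluate each candidate on input in0=1, in1=1, in2=0:
  N6 stuck-at-0: N1=1, N2=1, N3=0, N4=1, N5=1, N6=0 [stuck-at-0] → 0 — eliminated
  N2 stuck-at-0: N1=1, N2=0 [stuck-at-0], N3=0, N4=1, N5=1, N6=1 → 1 — matches
  N3 stuck-at-1: N1=1, N2=1, N3=1 [stuck-at-1], N4=1, N5=0, N6=0 → 0 — eliminated
Only N2 stuck-at-0 reproduces the observed 1.

N2 stuck-at-0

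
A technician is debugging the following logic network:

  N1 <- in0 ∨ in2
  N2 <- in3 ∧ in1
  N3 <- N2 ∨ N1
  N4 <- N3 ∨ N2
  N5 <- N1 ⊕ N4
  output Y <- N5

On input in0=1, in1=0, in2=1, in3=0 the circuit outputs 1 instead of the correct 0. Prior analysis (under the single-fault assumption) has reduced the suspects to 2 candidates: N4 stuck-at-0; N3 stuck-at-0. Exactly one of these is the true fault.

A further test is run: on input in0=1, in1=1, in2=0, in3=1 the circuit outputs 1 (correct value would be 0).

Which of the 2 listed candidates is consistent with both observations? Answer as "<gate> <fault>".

Evaluate each candidate on input in0=1, in1=1, in2=0, in3=1:
  N4 stuck-at-0: N1=1, N2=1, N3=1, N4=0 [stuck-at-0], N5=1 → 1 — matches
  N3 stuck-at-0: N1=1, N2=1, N3=0 [stuck-at-0], N4=1, N5=0 → 0 — eliminated
Only N4 stuck-at-0 reproduces the observed 1.

N4 stuck-at-0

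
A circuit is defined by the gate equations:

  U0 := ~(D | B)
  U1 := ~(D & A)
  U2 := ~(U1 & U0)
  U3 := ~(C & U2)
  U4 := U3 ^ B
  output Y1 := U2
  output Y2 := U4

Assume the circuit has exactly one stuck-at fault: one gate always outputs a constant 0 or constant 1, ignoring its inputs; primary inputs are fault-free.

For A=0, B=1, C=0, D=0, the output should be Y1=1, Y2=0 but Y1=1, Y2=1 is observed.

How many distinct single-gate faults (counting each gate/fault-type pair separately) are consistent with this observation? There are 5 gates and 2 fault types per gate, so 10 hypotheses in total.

Fault-free: U0=0, U1=1, U2=1, U3=1, U4=0 → Y1=1, Y2=0. Observed Y1=1, Y2=1.
  U0 stuck-at-0: output Y1=1, Y2=0 ✗
  U0 stuck-at-1: output Y1=0, Y2=0 ✗
  U1 stuck-at-0: output Y1=1, Y2=0 ✗
  U1 stuck-at-1: output Y1=1, Y2=0 ✗
  U2 stuck-at-0: output Y1=0, Y2=0 ✗
  U2 stuck-at-1: output Y1=1, Y2=0 ✗
  U3 stuck-at-0: output Y1=1, Y2=1 ✓
  U3 stuck-at-1: output Y1=1, Y2=0 ✗
  U4 stuck-at-0: output Y1=1, Y2=0 ✗
  U4 stuck-at-1: output Y1=1, Y2=1 ✓
Consistent faults: {U3 stuck-at-0, U4 stuck-at-1} — 2 in all.

2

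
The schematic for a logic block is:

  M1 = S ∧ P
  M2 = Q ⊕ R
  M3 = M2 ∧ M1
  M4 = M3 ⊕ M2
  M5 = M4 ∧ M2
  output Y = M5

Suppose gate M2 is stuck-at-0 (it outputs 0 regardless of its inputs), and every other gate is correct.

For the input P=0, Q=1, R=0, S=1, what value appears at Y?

Propagate with M2 forced: M1=0, M2=0 [stuck-at-0], M3=0, M4=0, M5=0.
So Y = 0. (Without the fault it would be 1.)

0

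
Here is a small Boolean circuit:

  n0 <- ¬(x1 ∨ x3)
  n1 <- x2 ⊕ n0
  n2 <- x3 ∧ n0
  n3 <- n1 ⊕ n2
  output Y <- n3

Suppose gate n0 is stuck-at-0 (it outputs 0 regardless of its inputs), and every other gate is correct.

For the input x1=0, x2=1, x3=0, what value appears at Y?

Propagate with n0 forced: n0=0 [stuck-at-0], n1=1, n2=0, n3=1.
So Y = 1. (Without the fault it would be 0.)

1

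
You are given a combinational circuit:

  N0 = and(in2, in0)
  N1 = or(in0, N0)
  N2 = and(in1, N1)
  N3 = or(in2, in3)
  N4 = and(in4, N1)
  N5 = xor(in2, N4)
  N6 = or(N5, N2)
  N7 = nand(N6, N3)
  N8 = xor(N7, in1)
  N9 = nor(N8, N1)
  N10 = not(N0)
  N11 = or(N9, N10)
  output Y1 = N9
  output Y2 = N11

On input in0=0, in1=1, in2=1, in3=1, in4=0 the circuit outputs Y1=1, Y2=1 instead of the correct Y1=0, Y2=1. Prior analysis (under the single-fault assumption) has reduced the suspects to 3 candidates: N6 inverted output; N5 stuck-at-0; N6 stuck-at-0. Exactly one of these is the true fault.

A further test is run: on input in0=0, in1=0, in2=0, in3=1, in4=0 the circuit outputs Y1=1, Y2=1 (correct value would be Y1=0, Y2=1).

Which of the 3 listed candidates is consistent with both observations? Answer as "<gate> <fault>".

Evaluate each candidate on input in0=0, in1=0, in2=0, in3=1, in4=0:
  N6 inverted output: N0=0, N1=0, N2=0, N3=1, N4=0, N5=0, N6=1 [inverted output], N7=0, N8=0, N9=1, N10=1, N11=1 → Y1=1, Y2=1 — matches
  N5 stuck-at-0: N0=0, N1=0, N2=0, N3=1, N4=0, N5=0 [stuck-at-0], N6=0, N7=1, N8=1, N9=0, N10=1, N11=1 → Y1=0, Y2=1 — eliminated
  N6 stuck-at-0: N0=0, N1=0, N2=0, N3=1, N4=0, N5=0, N6=0 [stuck-at-0], N7=1, N8=1, N9=0, N10=1, N11=1 → Y1=0, Y2=1 — eliminated
Only N6 inverted output reproduces the observed Y1=1, Y2=1.

N6 inverted output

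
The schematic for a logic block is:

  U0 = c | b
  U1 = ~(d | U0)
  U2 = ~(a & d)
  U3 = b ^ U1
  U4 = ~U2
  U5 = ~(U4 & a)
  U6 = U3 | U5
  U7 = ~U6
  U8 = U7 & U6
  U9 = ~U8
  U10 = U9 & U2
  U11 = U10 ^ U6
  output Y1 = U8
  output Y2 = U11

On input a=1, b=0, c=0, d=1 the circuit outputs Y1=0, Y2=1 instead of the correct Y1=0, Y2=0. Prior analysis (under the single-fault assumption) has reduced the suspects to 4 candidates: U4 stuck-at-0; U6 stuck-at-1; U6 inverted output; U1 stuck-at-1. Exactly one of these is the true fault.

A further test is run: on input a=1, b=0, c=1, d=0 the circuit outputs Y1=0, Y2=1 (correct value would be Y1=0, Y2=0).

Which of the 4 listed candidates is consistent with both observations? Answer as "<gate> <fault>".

Evaluate each candidate on input a=1, b=0, c=1, d=0:
  U4 stuck-at-0: U0=1, U1=0, U2=1, U3=0, U4=0 [stuck-at-0], U5=1, U6=1, U7=0, U8=0, U9=1, U10=1, U11=0 → Y1=0, Y2=0 — eliminated
  U6 stuck-at-1: U0=1, U1=0, U2=1, U3=0, U4=0, U5=1, U6=1 [stuck-at-1], U7=0, U8=0, U9=1, U10=1, U11=0 → Y1=0, Y2=0 — eliminated
  U6 inverted output: U0=1, U1=0, U2=1, U3=0, U4=0, U5=1, U6=0 [inverted output], U7=1, U8=0, U9=1, U10=1, U11=1 → Y1=0, Y2=1 — matches
  U1 stuck-at-1: U0=1, U1=1 [stuck-at-1], U2=1, U3=1, U4=0, U5=1, U6=1, U7=0, U8=0, U9=1, U10=1, U11=0 → Y1=0, Y2=0 — eliminated
Only U6 inverted output reproduces the observed Y1=0, Y2=1.

U6 inverted output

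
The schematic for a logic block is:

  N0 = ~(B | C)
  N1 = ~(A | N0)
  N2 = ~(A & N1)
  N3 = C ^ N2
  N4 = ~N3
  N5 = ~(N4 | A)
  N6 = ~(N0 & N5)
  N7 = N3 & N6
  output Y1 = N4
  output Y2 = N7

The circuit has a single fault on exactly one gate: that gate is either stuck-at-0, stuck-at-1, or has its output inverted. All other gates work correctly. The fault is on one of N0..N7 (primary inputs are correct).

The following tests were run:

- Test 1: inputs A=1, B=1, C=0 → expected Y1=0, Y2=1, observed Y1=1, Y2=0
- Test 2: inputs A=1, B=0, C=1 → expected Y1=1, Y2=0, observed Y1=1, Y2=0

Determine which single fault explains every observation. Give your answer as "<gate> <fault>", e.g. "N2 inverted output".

Fault-free values for test 1 (A=1, B=1, C=0): N0=0, N1=0, N2=1, N3=1, N4=0, N5=0, N6=1, N7=1, giving Y1=0, Y2=1. Observed Y1=1, Y2=0.
Test 1: faults giving observed Y1=1, Y2=0 are {N1 stuck-at-1, N1 inverted output, N2 stuck-at-0, N2 inverted output, N3 stuck-at-0, N3 inverted output}.
Test 2 (A=1, B=0, C=1): fault-free N0=0, N1=0, N2=1, N3=0, N4=1, N5=0, N6=1, N7=0 → Y1=1, Y2=0; observed Y1=1, Y2=0. Eliminates N1 stuck-at-1, N1 inverted output, N2 stuck-at-0, N2 inverted output, N3 inverted output.
Only N3 stuck-at-0 is consistent with every test.

N3 stuck-at-0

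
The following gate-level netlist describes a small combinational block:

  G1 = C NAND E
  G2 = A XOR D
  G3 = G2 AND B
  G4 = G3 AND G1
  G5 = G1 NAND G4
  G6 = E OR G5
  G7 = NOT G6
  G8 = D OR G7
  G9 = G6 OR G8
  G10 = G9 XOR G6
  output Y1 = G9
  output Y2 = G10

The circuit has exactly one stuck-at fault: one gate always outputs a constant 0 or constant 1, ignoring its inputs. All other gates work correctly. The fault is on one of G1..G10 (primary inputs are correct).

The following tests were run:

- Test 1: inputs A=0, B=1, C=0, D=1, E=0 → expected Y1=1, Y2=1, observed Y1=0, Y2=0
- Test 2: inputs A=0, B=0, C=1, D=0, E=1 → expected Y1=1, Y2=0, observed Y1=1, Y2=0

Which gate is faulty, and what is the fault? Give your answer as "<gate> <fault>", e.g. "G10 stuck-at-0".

Fault-free values for test 1 (A=0, B=1, C=0, D=1, E=0): G1=1, G2=1, G3=1, G4=1, G5=0, G6=0, G7=1, G8=1, G9=1, G10=1, giving Y1=1, Y2=1. Observed Y1=0, Y2=0.
Test 1: faults giving observed Y1=0, Y2=0 are {G8 stuck-at-0, G9 stuck-at-0}.
Test 2 (A=0, B=0, C=1, D=0, E=1): fault-free G1=0, G2=0, G3=0, G4=0, G5=1, G6=1, G7=0, G8=0, G9=1, G10=0 → Y1=1, Y2=0; observed Y1=1, Y2=0. Eliminates G9 stuck-at-0.
Only G8 stuck-at-0 is consistent with every test.

G8 stuck-at-0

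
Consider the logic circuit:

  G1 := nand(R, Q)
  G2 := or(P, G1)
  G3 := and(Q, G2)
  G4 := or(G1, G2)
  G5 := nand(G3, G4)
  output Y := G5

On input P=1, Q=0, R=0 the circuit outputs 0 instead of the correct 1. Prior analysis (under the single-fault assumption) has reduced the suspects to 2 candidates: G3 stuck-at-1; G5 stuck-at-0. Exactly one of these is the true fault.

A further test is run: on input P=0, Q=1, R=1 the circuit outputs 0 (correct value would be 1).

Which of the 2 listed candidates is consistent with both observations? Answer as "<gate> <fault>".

Evaluate each candidate on input P=0, Q=1, R=1:
  G3 stuck-at-1: G1=0, G2=0, G3=1 [stuck-at-1], G4=0, G5=1 → 1 — eliminated
  G5 stuck-at-0: G1=0, G2=0, G3=0, G4=0, G5=0 [stuck-at-0] → 0 — matches
Only G5 stuck-at-0 reproduces the observed 0.

G5 stuck-at-0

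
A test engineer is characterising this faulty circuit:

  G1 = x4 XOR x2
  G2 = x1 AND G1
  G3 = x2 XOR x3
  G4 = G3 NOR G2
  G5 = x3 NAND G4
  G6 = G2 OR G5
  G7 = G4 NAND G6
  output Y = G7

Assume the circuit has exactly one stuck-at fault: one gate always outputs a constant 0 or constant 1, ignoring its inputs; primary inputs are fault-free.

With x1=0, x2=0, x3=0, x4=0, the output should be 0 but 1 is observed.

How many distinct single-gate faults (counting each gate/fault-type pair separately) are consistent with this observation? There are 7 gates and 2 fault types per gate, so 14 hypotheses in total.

Fault-free: G1=0, G2=0, G3=0, G4=1, G5=1, G6=1, G7=0 → 0. Observed 1.
  G1 stuck-at-0: output 0 ✗
  G1 stuck-at-1: output 0 ✗
  G2 stuck-at-0: output 0 ✗
  G2 stuck-at-1: output 1 ✓
  G3 stuck-at-0: output 0 ✗
  G3 stuck-at-1: output 1 ✓
  G4 stuck-at-0: output 1 ✓
  G4 stuck-at-1: output 0 ✗
  G5 stuck-at-0: output 1 ✓
  G5 stuck-at-1: output 0 ✗
  G6 stuck-at-0: output 1 ✓
  G6 stuck-at-1: output 0 ✗
  G7 stuck-at-0: output 0 ✗
  G7 stuck-at-1: output 1 ✓
Consistent faults: {G2 stuck-at-1, G3 stuck-at-1, G4 stuck-at-0, G5 stuck-at-0, G6 stuck-at-0, G7 stuck-at-1} — 6 in all.

6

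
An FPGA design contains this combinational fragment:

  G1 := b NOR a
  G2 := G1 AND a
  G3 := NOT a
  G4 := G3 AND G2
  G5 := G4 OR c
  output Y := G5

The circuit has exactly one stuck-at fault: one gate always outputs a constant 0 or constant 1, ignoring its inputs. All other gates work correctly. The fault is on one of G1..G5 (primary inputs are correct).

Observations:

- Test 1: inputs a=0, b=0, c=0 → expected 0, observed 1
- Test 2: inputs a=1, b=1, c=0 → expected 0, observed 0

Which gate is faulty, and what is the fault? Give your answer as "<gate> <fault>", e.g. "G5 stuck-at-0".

Fault-free values for test 1 (a=0, b=0, c=0): G1=1, G2=0, G3=1, G4=0, G5=0, giving Y=0. Observed 1.
Test 1: faults giving observed 1 are {G2 stuck-at-1, G4 stuck-at-1, G5 stuck-at-1}.
Test 2 (a=1, b=1, c=0): fault-free G1=0, G2=0, G3=0, G4=0, G5=0 → 0; observed 0. Eliminates G4 stuck-at-1, G5 stuck-at-1.
Only G2 stuck-at-1 is consistent with every test.

G2 stuck-at-1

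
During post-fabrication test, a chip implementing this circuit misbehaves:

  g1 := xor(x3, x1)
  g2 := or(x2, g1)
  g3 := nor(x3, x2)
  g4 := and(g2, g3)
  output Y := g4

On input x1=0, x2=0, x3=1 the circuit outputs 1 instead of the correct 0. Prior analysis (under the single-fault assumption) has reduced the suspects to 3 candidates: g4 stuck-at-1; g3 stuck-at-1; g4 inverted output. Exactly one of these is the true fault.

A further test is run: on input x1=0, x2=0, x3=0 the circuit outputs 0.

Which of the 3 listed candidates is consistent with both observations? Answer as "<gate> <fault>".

g3 stuck-at-1

Evaluate each candidate on input x1=0, x2=0, x3=0:
  g4 stuck-at-1: g1=0, g2=0, g3=1, g4=1 [stuck-at-1] → 1 — eliminated
  g3 stuck-at-1: g1=0, g2=0, g3=1 [stuck-at-1], g4=0 → 0 — matches
  g4 inverted output: g1=0, g2=0, g3=1, g4=1 [inverted output] → 1 — eliminated
Only g3 stuck-at-1 reproduces the observed 0.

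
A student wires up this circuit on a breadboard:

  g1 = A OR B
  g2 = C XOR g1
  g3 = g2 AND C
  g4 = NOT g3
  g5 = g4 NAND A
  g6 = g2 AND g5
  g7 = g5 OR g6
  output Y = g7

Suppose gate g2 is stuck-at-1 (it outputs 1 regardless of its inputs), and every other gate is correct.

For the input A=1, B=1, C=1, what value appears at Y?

Propagate with g2 forced: g1=1, g2=1 [stuck-at-1], g3=1, g4=0, g5=1, g6=1, g7=1.
So Y = 1. (Without the fault it would be 0.)

1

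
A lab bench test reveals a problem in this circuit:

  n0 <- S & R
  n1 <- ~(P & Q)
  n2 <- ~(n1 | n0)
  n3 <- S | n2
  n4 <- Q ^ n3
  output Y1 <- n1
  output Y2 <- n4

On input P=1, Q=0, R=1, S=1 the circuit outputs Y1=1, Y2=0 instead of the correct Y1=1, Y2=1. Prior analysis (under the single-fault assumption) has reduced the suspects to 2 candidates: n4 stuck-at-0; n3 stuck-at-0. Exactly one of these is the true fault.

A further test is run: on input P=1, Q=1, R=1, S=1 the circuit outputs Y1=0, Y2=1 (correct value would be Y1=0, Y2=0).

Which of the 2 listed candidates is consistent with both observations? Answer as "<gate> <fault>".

n3 stuck-at-0

Evaluate each candidate on input P=1, Q=1, R=1, S=1:
  n4 stuck-at-0: n0=1, n1=0, n2=0, n3=1, n4=0 [stuck-at-0] → Y1=0, Y2=0 — eliminated
  n3 stuck-at-0: n0=1, n1=0, n2=0, n3=0 [stuck-at-0], n4=1 → Y1=0, Y2=1 — matches
Only n3 stuck-at-0 reproduces the observed Y1=0, Y2=1.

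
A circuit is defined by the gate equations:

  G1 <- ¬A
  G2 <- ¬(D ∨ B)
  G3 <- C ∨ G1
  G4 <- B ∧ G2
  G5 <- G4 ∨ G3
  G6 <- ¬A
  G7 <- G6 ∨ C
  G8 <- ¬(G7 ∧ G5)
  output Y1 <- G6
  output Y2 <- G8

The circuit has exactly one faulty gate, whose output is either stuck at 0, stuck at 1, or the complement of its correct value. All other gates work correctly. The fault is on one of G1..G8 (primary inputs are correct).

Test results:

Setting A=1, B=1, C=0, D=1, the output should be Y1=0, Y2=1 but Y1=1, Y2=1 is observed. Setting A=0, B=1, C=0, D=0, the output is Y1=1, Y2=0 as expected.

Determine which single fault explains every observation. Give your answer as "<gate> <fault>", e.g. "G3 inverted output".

G6 stuck-at-1

Fault-free values for test 1 (A=1, B=1, C=0, D=1): G1=0, G2=0, G3=0, G4=0, G5=0, G6=0, G7=0, G8=1, giving Y1=0, Y2=1. Observed Y1=1, Y2=1.
Test 1: faults giving observed Y1=1, Y2=1 are {G6 stuck-at-1, G6 inverted output}.
Test 2 (A=0, B=1, C=0, D=0): fault-free G1=1, G2=0, G3=1, G4=0, G5=1, G6=1, G7=1, G8=0 → Y1=1, Y2=0; observed Y1=1, Y2=0. Eliminates G6 inverted output.
Only G6 stuck-at-1 is consistent with every test.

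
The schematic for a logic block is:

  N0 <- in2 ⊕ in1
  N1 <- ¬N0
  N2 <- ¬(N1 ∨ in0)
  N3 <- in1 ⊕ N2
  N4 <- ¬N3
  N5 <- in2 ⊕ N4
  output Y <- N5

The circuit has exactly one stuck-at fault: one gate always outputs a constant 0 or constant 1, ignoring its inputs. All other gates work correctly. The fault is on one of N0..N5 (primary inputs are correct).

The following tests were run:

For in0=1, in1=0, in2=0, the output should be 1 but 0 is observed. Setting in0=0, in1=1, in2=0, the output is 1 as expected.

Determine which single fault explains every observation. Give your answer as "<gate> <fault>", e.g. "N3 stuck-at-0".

N2 stuck-at-1

Fault-free values for test 1 (in0=1, in1=0, in2=0): N0=0, N1=1, N2=0, N3=0, N4=1, N5=1, giving Y=1. Observed 0.
Test 1: faults giving observed 0 are {N2 stuck-at-1, N3 stuck-at-1, N4 stuck-at-0, N5 stuck-at-0}.
Test 2 (in0=0, in1=1, in2=0): fault-free N0=1, N1=0, N2=1, N3=0, N4=1, N5=1 → 1; observed 1. Eliminates N3 stuck-at-1, N4 stuck-at-0, N5 stuck-at-0.
Only N2 stuck-at-1 is consistent with every test.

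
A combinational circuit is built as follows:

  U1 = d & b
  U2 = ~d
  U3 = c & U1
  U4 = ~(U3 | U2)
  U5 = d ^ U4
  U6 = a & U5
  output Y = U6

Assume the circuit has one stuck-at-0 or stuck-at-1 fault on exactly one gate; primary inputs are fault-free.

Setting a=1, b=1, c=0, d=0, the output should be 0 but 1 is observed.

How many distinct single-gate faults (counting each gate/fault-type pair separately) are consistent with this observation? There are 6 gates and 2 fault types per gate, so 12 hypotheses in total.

Fault-free: U1=0, U2=1, U3=0, U4=0, U5=0, U6=0 → 0. Observed 1.
  U1 stuck-at-0: output 0 ✗
  U1 stuck-at-1: output 0 ✗
  U2 stuck-at-0: output 1 ✓
  U2 stuck-at-1: output 0 ✗
  U3 stuck-at-0: output 0 ✗
  U3 stuck-at-1: output 0 ✗
  U4 stuck-at-0: output 0 ✗
  U4 stuck-at-1: output 1 ✓
  U5 stuck-at-0: output 0 ✗
  U5 stuck-at-1: output 1 ✓
  U6 stuck-at-0: output 0 ✗
  U6 stuck-at-1: output 1 ✓
Consistent faults: {U2 stuck-at-0, U4 stuck-at-1, U5 stuck-at-1, U6 stuck-at-1} — 4 in all.

4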